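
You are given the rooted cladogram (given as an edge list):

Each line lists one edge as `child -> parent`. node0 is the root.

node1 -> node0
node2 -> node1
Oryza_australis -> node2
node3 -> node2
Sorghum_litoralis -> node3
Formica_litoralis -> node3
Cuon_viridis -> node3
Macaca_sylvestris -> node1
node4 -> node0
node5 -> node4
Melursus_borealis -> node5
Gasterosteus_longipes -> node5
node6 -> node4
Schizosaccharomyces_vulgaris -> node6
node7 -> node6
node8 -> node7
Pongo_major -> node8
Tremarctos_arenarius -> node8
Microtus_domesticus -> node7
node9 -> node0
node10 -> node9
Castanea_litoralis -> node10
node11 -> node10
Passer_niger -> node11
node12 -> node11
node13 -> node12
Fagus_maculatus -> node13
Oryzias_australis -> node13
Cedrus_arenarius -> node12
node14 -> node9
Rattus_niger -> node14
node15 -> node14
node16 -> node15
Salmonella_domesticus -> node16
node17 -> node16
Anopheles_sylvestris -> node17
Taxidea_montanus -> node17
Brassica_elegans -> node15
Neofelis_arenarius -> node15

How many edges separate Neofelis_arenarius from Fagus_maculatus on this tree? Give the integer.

8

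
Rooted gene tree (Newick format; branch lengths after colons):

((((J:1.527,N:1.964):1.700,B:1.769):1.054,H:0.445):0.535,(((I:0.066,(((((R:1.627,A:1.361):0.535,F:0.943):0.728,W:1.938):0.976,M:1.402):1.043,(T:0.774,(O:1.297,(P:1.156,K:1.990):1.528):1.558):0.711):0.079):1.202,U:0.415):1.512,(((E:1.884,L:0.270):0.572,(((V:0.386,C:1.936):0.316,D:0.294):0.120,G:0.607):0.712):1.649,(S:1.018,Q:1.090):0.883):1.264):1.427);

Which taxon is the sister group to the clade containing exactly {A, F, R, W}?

M

The clade containing exactly {A, F, R, W} attaches to the tree at the node subtending ((((R,A),F),W),M).
The other lineage descending from that same node — the sister group — is the single tip M.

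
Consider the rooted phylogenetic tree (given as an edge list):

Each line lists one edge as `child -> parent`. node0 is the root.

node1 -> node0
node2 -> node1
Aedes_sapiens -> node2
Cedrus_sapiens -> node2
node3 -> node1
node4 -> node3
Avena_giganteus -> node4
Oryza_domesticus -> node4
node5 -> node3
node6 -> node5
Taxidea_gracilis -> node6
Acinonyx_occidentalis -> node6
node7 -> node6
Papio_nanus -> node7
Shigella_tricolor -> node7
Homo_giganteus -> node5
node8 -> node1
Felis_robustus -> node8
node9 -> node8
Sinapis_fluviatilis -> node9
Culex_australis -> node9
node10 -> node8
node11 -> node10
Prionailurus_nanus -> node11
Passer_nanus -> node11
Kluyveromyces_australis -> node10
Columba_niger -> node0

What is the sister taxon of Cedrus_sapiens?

Aedes_sapiens

Cedrus_sapiens attaches to the tree at the node subtending (Aedes_sapiens,Cedrus_sapiens).
The other lineage descending from that same node — the sister group — is the single tip Aedes_sapiens.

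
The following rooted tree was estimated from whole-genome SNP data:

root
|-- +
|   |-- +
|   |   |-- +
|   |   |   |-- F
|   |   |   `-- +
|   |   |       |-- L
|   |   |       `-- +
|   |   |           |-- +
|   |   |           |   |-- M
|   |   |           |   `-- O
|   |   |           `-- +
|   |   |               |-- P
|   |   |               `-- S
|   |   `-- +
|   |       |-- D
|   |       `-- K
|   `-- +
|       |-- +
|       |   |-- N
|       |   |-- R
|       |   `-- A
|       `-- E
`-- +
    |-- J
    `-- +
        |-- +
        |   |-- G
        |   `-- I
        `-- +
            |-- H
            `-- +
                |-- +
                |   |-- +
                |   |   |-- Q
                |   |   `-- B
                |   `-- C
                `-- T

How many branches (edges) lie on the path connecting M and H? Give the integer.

11

The MRCA of M and H is the root of the tree.
From M up to that node: 7 branches. From H up to the same node: 4 branches. Total: 7 + 4 = 11.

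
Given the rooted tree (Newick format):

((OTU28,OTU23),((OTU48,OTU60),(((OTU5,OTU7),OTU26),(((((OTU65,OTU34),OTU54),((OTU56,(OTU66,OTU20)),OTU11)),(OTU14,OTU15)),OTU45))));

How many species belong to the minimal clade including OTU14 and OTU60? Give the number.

The MRCA of OTU14 and OTU60 is the node subtending ((OTU48,OTU60),(((OTU5,OTU7),OTU26),(((((OTU65,OTU34),OTU54),((OTU56,(OTU66,OTU20)),OTU11)),(OTU14,OTU15)),OTU45))).
That clade contains 15 terminal taxa: OTU11, OTU14, OTU15, OTU20, OTU26, OTU34, OTU45, OTU48, OTU5, OTU54, OTU56, OTU60, OTU65, OTU66, OTU7.

15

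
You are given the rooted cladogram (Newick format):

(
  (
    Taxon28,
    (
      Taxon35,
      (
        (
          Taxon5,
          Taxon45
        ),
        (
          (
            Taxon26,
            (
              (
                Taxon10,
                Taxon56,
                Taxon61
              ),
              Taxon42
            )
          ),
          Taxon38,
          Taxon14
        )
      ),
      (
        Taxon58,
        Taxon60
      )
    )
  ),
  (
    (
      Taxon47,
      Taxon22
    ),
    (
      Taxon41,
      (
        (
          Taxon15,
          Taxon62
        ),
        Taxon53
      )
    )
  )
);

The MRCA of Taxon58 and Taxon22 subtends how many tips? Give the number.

19

The MRCA of Taxon58 and Taxon22 is the root, so the clade is the entire tree.
That clade contains 19 terminal taxa: Taxon10, Taxon14, Taxon15, Taxon22, Taxon26, Taxon28, Taxon35, Taxon38, Taxon41, Taxon42, Taxon45, Taxon47, Taxon5, Taxon53, Taxon56, Taxon58, Taxon60, Taxon61, Taxon62.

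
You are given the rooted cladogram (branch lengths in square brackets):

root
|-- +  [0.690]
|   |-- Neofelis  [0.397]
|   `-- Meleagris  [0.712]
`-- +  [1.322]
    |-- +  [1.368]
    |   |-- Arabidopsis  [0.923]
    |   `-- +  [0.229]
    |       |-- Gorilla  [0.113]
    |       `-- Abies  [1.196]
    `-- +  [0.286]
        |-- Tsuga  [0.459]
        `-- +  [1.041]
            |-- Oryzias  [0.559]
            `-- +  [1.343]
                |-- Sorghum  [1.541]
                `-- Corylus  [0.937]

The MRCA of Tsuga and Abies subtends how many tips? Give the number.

The MRCA of Tsuga and Abies is the node subtending ((Arabidopsis,(Gorilla,Abies)),(Tsuga,(Oryzias,(Sorghum,Corylus)))).
That clade contains 7 terminal taxa: Abies, Arabidopsis, Corylus, Gorilla, Oryzias, Sorghum, Tsuga.

7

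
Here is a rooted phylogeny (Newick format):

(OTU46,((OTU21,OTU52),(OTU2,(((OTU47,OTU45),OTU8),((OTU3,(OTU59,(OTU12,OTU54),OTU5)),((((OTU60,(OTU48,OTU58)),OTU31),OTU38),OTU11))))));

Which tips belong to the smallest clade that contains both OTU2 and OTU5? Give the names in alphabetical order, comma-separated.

Tracing OTU2: it sits inside (OTU2,(((OTU47,OTU45),OTU8),((OTU3,(OTU59,(OTU12,OTU54),OTU5)),((((OTU60,(OTU48,OTU58)),OTU31),OTU38),OTU11)))).
Tracing OTU5: it sits inside (OTU59,(OTU12,OTU54),OTU5).
The smallest clade enclosing both is (OTU2,(((OTU47,OTU45),OTU8),((OTU3,(OTU59,(OTU12,OTU54),OTU5)),((((OTU60,(OTU48,OTU58)),OTU31),OTU38),OTU11)))); the answer is its 15 terminal taxa in alphabetical order.

OTU11, OTU12, OTU2, OTU3, OTU31, OTU38, OTU45, OTU47, OTU48, OTU5, OTU54, OTU58, OTU59, OTU60, OTU8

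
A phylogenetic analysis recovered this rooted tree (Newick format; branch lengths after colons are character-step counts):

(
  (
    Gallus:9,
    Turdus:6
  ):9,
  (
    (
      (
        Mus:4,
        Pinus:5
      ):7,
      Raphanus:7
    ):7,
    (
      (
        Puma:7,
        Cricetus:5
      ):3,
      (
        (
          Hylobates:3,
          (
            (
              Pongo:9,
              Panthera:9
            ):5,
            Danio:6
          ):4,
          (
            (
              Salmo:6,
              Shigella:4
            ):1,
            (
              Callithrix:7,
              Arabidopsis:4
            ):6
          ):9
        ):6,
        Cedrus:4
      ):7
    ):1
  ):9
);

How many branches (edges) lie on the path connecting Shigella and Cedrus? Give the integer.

5

The MRCA of Shigella and Cedrus is the node subtending ((Hylobates,((Pongo,Panthera),Danio),((Salmo,Shigella),(Callithrix,Arabidopsis))),Cedrus).
From Shigella up to that node: 4 branches. From Cedrus up to the same node: 1 branch. Total: 4 + 1 = 5.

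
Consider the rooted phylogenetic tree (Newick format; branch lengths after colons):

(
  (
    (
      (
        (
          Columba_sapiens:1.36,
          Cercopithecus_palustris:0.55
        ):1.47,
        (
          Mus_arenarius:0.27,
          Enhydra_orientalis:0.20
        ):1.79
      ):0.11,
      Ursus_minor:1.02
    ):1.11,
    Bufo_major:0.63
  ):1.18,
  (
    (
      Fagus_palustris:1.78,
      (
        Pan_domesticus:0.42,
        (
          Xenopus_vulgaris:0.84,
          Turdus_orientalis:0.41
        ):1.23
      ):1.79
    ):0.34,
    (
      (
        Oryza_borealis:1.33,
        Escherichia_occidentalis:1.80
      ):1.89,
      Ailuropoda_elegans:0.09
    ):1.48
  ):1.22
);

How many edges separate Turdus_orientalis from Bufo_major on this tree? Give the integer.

7

The MRCA of Turdus_orientalis and Bufo_major is the root of the tree.
From Turdus_orientalis up to that node: 5 branches. From Bufo_major up to the same node: 2 branches. Total: 5 + 2 = 7.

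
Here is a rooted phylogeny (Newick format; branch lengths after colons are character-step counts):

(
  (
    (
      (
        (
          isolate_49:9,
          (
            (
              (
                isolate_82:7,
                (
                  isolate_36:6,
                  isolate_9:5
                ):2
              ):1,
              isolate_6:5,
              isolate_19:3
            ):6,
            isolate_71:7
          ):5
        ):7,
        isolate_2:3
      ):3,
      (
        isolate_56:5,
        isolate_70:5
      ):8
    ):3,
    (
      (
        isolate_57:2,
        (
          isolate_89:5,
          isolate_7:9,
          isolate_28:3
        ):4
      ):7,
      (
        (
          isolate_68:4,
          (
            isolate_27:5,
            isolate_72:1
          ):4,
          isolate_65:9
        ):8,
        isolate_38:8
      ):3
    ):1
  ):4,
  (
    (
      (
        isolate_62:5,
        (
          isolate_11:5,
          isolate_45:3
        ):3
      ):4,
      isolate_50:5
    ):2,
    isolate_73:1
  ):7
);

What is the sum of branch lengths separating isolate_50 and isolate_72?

The path runs isolate_50 → … → MRCA → … → isolate_72; the MRCA is the root of the tree.
Branch lengths along that path: 5 + 2 + 7 + 4 + 1 + 3 + 8 + 4 + 1 = 35.

35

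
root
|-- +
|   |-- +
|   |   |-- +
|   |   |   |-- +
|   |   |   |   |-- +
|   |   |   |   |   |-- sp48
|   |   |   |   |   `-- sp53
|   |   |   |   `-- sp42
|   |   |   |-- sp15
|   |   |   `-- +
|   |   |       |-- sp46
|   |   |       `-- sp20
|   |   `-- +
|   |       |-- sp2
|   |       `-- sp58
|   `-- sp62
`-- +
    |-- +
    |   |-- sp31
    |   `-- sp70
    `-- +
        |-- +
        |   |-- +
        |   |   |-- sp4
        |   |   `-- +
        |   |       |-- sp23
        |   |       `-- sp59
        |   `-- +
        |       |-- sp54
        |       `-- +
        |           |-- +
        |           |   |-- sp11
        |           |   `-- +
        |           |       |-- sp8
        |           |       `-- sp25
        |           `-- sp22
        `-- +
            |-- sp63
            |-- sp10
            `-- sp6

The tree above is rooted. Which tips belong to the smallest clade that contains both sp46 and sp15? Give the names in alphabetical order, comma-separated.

sp15, sp20, sp42, sp46, sp48, sp53

Tracing sp46: it sits inside (sp46,sp20).
Tracing sp15: it sits inside (((sp48,sp53),sp42),sp15,(sp46,sp20)).
The smallest clade enclosing both is (((sp48,sp53),sp42),sp15,(sp46,sp20)); the answer is its 6 terminal taxa in alphabetical order.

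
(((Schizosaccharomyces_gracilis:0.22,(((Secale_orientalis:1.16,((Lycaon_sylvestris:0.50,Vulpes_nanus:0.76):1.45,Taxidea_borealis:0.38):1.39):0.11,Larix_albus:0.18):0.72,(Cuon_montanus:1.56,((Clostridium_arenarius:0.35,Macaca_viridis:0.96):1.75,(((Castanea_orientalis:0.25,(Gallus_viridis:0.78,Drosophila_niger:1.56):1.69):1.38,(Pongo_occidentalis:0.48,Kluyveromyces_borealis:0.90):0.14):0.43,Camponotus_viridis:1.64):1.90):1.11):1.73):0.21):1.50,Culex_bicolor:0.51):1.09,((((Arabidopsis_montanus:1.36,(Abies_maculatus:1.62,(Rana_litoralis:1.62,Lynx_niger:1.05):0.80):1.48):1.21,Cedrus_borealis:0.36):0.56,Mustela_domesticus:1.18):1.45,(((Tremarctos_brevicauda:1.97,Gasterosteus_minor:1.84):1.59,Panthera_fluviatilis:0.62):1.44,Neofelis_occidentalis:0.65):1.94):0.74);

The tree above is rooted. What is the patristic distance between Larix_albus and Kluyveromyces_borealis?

7.11

The path runs Larix_albus → … → MRCA → … → Kluyveromyces_borealis; the MRCA is the node subtending (((Secale_orientalis,((Lycaon_sylvestris,Vulpes_nanus),Taxidea_borealis)),Larix_albus),(Cuon_montanus,((Clostridium_arenarius,Macaca_viridis),(((Castanea_orientalis,(Gallus_viridis,Drosophila_niger)),(Pongo_occidentalis,Kluyveromyces_borealis)),Camponotus_viridis)))).
Branch lengths along that path: 0.18 + 0.72 + 1.73 + 1.11 + 1.90 + 0.43 + 0.14 + 0.90 = 7.11.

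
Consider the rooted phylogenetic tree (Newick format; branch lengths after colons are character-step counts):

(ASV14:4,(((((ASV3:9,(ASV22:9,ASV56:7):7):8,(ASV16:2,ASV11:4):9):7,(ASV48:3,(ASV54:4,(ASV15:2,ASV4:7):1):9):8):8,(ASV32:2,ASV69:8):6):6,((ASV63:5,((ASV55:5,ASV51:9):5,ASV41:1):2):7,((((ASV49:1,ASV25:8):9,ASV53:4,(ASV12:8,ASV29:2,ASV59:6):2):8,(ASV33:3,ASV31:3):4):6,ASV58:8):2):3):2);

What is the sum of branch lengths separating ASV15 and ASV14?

40

The path runs ASV15 → … → MRCA → … → ASV14; the MRCA is the root of the tree.
Branch lengths along that path: 2 + 1 + 9 + 8 + 8 + 6 + 2 + 4 = 40.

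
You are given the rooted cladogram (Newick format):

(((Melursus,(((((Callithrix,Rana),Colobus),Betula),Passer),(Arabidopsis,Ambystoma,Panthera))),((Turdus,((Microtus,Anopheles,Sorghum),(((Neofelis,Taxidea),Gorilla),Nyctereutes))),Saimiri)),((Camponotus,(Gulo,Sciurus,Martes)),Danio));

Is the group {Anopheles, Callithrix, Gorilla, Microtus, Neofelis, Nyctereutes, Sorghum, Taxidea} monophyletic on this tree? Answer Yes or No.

The MRCA of the listed taxa subtends ((Melursus,(((((Callithrix,Rana),Colobus),Betula),Passer),(Arabidopsis,Ambystoma,Panthera))),((Turdus,((Microtus,Anopheles,Sorghum),(((Neofelis,Taxidea),Gorilla),Nyctereutes))),Saimiri)).
That clade also contains Ambystoma, Arabidopsis, Betula, Colobus, Melursus, Panthera, Passer, Rana, Saimiri, Turdus, which are not in the proposed group, so the group is not monophyletic.

No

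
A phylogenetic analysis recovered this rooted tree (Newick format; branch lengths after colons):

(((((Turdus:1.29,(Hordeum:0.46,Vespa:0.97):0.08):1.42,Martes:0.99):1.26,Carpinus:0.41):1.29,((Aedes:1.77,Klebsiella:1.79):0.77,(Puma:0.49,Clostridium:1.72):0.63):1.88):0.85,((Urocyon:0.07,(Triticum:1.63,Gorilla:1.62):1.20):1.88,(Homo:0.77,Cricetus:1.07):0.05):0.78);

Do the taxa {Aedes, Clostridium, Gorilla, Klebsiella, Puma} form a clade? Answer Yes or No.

No

The MRCA of the listed taxa is the root, so the smallest clade containing them is the whole tree.
That clade also contains Carpinus, Cricetus, Homo, Hordeum, Martes, Triticum, Turdus, Urocyon, Vespa, which are not in the proposed group, so the group is not monophyletic.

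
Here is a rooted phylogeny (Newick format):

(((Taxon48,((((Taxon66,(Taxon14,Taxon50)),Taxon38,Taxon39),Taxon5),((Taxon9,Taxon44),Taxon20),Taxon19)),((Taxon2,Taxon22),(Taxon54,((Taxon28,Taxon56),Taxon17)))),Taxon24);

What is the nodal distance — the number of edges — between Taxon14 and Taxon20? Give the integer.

7

The MRCA of Taxon14 and Taxon20 is the node subtending ((((Taxon66,(Taxon14,Taxon50)),Taxon38,Taxon39),Taxon5),((Taxon9,Taxon44),Taxon20),Taxon19).
From Taxon14 up to that node: 5 branches. From Taxon20 up to the same node: 2 branches. Total: 5 + 2 = 7.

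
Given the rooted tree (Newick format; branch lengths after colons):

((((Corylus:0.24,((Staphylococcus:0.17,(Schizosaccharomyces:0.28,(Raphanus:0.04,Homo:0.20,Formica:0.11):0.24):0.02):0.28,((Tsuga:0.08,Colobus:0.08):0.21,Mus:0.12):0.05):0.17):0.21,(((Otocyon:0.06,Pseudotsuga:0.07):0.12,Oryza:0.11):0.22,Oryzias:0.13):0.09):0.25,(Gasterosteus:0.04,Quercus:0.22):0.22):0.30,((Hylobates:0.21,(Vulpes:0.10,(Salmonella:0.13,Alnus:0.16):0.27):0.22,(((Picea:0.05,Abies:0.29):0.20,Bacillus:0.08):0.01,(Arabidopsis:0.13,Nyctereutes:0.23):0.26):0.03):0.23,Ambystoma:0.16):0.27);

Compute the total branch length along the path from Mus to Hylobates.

The path runs Mus → … → MRCA → … → Hylobates; the MRCA is the root of the tree.
Branch lengths along that path: 0.12 + 0.05 + 0.17 + 0.21 + 0.25 + 0.30 + 0.27 + 0.23 + 0.21 = 1.81.

1.81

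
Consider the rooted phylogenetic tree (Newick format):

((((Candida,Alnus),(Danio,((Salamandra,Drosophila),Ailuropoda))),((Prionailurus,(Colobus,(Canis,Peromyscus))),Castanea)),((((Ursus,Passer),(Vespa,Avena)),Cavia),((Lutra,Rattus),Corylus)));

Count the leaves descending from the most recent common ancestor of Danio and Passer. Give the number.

19

The MRCA of Danio and Passer is the root, so the clade is the entire tree.
That clade contains 19 terminal taxa: Ailuropoda, Alnus, Avena, Candida, Canis, Castanea, Cavia, Colobus, Corylus, Danio, Drosophila, Lutra, Passer, Peromyscus, Prionailurus, Rattus, Salamandra, Ursus, Vespa.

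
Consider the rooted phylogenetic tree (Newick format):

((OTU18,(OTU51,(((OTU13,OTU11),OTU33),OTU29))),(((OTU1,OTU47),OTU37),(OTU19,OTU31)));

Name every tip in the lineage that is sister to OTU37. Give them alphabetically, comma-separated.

OTU37 attaches to the tree at the node subtending ((OTU1,OTU47),OTU37).
The other lineage descending from that same node — the sister group — is (OTU1,OTU47); its 2 tips in alphabetical order are the answer.

OTU1, OTU47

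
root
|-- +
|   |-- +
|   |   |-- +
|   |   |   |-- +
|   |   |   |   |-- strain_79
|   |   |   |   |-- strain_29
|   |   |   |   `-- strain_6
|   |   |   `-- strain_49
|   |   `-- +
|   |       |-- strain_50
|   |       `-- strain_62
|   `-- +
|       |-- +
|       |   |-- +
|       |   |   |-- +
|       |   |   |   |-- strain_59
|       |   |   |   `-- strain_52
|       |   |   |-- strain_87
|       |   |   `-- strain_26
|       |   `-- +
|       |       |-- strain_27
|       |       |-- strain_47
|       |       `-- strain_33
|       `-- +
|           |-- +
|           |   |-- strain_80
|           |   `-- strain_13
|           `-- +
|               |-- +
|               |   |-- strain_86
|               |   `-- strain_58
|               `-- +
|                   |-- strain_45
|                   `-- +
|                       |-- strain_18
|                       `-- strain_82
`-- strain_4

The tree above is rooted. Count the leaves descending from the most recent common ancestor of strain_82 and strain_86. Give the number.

The MRCA of strain_82 and strain_86 is the node subtending ((strain_86,strain_58),(strain_45,(strain_18,strain_82))).
That clade contains 5 terminal taxa: strain_18, strain_45, strain_58, strain_82, strain_86.

5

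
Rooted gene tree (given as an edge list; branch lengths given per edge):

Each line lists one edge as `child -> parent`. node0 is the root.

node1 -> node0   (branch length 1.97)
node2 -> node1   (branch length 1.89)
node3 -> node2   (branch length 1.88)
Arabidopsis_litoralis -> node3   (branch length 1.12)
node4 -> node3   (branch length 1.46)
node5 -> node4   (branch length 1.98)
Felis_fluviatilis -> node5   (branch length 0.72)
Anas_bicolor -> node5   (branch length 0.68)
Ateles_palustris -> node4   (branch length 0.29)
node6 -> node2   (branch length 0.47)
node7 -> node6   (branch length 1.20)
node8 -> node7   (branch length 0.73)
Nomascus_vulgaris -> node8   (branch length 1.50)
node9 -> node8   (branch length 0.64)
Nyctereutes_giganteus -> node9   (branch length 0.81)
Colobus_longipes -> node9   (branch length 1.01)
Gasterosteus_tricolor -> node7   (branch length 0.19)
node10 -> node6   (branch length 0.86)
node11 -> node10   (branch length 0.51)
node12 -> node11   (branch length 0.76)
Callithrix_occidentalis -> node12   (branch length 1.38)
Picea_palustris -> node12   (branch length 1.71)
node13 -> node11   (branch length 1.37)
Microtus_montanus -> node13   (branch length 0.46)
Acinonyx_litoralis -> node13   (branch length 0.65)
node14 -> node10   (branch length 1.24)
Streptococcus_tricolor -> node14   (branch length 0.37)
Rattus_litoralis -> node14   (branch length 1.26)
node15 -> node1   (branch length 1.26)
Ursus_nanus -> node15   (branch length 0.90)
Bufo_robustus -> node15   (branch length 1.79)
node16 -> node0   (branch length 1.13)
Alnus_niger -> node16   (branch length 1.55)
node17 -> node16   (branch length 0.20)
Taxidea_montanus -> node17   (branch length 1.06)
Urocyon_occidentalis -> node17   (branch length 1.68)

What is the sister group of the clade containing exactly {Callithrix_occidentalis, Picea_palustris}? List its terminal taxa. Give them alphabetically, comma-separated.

Acinonyx_litoralis, Microtus_montanus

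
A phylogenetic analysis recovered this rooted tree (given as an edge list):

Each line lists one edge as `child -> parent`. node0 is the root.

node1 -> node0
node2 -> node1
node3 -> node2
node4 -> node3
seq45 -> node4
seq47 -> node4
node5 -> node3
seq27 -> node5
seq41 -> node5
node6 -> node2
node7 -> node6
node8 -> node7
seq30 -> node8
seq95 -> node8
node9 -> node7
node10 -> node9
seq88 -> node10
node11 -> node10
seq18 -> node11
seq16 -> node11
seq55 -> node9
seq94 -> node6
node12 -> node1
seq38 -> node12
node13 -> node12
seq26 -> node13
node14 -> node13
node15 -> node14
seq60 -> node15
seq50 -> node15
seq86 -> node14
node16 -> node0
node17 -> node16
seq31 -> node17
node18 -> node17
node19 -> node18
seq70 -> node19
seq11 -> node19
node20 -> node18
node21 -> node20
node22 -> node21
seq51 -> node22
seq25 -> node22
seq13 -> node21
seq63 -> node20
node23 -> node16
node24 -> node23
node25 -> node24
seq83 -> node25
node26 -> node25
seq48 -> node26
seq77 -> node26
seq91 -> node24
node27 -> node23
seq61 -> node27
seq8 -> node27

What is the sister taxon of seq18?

seq16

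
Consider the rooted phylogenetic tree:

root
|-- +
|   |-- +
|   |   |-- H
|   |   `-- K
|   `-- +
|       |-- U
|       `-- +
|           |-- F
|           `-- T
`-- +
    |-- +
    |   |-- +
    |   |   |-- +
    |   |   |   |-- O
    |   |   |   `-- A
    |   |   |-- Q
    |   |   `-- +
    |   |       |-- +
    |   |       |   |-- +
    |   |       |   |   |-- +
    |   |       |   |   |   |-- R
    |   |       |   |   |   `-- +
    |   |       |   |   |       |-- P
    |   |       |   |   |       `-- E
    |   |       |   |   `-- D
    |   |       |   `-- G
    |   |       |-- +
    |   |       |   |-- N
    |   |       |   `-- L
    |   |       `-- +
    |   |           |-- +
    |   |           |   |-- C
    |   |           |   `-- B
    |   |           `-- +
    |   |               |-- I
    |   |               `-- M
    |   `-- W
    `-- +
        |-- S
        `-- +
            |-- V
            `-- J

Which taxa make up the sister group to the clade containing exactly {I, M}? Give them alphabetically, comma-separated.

The clade containing exactly {I, M} attaches to the tree at the node subtending ((C,B),(I,M)).
The other lineage descending from that same node — the sister group — is (C,B); its 2 tips in alphabetical order are the answer.

B, C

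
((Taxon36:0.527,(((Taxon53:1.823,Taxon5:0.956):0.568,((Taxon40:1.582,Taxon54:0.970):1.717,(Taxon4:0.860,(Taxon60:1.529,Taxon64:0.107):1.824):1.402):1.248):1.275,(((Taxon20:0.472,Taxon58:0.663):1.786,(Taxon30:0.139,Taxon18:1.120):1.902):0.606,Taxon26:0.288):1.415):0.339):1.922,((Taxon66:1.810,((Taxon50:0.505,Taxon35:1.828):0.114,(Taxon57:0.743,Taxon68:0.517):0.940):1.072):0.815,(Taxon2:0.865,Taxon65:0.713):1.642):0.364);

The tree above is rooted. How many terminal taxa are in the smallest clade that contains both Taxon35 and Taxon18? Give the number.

20

The MRCA of Taxon35 and Taxon18 is the root, so the clade is the entire tree.
That clade contains 20 terminal taxa: Taxon18, Taxon2, Taxon20, Taxon26, Taxon30, Taxon35, Taxon36, Taxon4, Taxon40, Taxon5, Taxon50, Taxon53, Taxon54, Taxon57, Taxon58, Taxon60, Taxon64, Taxon65, Taxon66, Taxon68.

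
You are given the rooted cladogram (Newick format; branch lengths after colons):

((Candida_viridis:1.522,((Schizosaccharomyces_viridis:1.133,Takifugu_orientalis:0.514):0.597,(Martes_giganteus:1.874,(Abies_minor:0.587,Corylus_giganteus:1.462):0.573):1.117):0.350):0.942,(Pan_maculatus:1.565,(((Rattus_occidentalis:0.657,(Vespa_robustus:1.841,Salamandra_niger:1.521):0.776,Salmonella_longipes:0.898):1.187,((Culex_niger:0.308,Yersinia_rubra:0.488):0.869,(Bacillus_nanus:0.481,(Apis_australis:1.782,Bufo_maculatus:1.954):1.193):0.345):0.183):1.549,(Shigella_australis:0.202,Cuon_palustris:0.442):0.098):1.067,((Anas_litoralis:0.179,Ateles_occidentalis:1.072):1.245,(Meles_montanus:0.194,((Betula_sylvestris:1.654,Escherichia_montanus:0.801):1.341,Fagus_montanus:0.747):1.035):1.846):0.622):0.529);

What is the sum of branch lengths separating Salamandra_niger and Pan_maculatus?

The path runs Salamandra_niger → … → MRCA → … → Pan_maculatus; the MRCA is the node subtending (Pan_maculatus,(((Rattus_occidentalis,(Vespa_robustus,Salamandra_niger),Salmonella_longipes),((Culex_niger,Yersinia_rubra),(Bacillus_nanus,(Apis_australis,Bufo_maculatus)))),(Shigella_australis,Cuon_palustris)),((Anas_litoralis,Ateles_occidentalis),(Meles_montanus,((Betula_sylvestris,Escherichia_montanus),Fagus_montanus)))).
Branch lengths along that path: 1.521 + 0.776 + 1.187 + 1.549 + 1.067 + 1.565 = 7.665.

7.665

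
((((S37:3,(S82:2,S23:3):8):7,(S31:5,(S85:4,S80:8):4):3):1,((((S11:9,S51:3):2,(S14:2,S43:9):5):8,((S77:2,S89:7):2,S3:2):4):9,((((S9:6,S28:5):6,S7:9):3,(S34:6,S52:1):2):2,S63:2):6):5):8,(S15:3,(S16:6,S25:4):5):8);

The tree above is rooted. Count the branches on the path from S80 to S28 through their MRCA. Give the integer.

The MRCA of S80 and S28 is the node subtending (((S37,(S82,S23)),(S31,(S85,S80))),((((S11,S51),(S14,S43)),((S77,S89),S3)),((((S9,S28),S7),(S34,S52)),S63))).
From S80 up to that node: 4 branches. From S28 up to the same node: 6 branches. Total: 4 + 6 = 10.

10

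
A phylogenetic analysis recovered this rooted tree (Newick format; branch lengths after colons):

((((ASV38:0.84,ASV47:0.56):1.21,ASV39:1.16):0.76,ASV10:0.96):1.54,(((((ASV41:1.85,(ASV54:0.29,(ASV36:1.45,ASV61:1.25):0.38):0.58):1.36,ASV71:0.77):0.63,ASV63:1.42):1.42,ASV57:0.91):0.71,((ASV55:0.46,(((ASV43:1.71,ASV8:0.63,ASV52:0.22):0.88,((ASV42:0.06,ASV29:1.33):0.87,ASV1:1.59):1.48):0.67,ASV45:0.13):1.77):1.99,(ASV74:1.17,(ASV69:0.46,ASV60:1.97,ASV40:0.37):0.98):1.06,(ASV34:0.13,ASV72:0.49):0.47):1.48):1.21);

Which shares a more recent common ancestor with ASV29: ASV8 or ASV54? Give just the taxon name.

The MRCA of ASV29 and ASV8 subtends ((ASV43,ASV8,ASV52),((ASV42,ASV29),ASV1)) (6 taxa).
The MRCA of ASV29 and ASV54 subtends (((((ASV41,(ASV54,(ASV36,ASV61))),ASV71),ASV63),ASV57),((ASV55,(((ASV43,ASV8,ASV52),((ASV42,ASV29),ASV1)),ASV45)),(ASV74,(ASV69,ASV60,ASV40)),(ASV34,ASV72))) (21 taxa).
The first is nested inside the second, so ASV29 shares a more recent common ancestor with ASV8.

ASV8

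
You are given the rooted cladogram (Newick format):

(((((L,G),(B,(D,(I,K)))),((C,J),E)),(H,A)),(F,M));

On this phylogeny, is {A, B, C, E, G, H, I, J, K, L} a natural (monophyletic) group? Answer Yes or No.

No

The MRCA of the listed taxa subtends ((((L,G),(B,(D,(I,K)))),((C,J),E)),(H,A)).
That clade also contains D, which is not in the proposed group, so the group is not monophyletic.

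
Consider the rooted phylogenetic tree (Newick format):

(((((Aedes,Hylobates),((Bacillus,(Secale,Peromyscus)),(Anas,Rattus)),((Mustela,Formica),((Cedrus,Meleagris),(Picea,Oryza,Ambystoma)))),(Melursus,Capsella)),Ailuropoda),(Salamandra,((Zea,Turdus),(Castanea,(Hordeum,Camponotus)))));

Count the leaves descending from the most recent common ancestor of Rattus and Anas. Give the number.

2

The MRCA of Rattus and Anas is the node subtending (Anas,Rattus).
That clade contains 2 terminal taxa: Anas, Rattus.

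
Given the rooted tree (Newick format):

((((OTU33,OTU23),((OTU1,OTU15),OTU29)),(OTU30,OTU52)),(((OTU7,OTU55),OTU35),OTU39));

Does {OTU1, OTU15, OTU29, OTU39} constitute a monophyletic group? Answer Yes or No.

No

The MRCA of the listed taxa is the root, so the smallest clade containing them is the whole tree.
That clade also contains OTU23, OTU30, OTU33, OTU35, OTU52, OTU55, OTU7, which are not in the proposed group, so the group is not monophyletic.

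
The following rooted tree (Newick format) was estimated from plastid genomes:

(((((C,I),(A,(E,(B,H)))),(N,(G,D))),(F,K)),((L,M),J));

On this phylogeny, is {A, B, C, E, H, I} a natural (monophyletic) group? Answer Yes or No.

Yes

The most recent common ancestor of these taxa subtends ((C,I),(A,(E,(B,H)))).
That clade has exactly 6 tips — every listed taxon and nothing else — so the group is monophyletic.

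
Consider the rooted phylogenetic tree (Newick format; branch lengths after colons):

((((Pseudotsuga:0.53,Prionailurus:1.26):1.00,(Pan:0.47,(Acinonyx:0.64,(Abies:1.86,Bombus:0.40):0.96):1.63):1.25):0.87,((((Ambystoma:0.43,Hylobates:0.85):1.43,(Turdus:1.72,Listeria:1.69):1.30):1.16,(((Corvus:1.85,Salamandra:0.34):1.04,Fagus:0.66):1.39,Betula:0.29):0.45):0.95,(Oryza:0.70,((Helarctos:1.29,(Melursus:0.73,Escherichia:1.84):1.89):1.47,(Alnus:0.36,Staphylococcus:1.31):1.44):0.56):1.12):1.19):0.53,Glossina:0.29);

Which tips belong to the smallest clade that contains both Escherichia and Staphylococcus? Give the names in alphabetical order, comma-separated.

Alnus, Escherichia, Helarctos, Melursus, Staphylococcus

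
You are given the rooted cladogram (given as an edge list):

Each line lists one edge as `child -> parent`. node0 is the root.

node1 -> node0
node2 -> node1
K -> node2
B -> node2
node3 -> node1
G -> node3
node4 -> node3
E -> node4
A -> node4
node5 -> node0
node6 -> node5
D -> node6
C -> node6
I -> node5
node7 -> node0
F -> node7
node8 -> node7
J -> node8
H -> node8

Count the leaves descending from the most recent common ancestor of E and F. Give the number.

The MRCA of E and F is the root, so the clade is the entire tree.
That clade contains 11 terminal taxa: A, B, C, D, E, F, G, H, I, J, K.

11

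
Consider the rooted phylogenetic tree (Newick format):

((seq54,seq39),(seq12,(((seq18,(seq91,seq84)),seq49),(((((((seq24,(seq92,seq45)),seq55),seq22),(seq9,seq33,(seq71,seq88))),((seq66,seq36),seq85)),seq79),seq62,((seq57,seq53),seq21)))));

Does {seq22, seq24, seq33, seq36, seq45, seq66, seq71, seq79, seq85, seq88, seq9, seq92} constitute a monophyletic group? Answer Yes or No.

No

The MRCA of the listed taxa subtends ((((((seq24,(seq92,seq45)),seq55),seq22),(seq9,seq33,(seq71,seq88))),((seq66,seq36),seq85)),seq79).
That clade also contains seq55, which is not in the proposed group, so the group is not monophyletic.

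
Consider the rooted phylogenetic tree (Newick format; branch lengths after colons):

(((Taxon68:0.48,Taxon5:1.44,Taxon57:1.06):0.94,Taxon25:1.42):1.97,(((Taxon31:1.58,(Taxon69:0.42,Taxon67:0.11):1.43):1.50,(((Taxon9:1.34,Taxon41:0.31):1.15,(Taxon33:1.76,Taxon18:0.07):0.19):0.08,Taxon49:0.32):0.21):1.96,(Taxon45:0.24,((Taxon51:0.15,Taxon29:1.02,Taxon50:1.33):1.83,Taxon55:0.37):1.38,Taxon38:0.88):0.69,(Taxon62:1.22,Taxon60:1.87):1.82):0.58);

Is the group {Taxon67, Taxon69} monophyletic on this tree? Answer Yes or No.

The most recent common ancestor of these taxa subtends (Taxon69,Taxon67).
That clade has exactly 2 tips — every listed taxon and nothing else — so the group is monophyletic.

Yes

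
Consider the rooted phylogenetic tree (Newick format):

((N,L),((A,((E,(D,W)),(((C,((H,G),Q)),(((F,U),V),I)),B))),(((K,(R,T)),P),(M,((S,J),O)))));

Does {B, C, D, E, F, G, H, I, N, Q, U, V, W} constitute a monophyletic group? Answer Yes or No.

The MRCA of the listed taxa is the root, so the smallest clade containing them is the whole tree.
That clade also contains A, J, K, L, M, O, P, R, S, T, which are not in the proposed group, so the group is not monophyletic.

No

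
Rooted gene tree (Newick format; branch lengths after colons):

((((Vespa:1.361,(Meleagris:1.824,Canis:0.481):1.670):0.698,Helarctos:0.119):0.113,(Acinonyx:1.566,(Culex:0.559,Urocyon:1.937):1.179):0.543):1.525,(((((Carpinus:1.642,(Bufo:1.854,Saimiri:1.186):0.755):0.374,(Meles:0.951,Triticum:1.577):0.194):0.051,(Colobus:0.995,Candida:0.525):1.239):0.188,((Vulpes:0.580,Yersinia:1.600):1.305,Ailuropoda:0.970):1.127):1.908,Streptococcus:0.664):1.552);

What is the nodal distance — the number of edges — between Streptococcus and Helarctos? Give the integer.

The MRCA of Streptococcus and Helarctos is the root of the tree.
From Streptococcus up to that node: 2 branches. From Helarctos up to the same node: 3 branches. Total: 2 + 3 = 5.

5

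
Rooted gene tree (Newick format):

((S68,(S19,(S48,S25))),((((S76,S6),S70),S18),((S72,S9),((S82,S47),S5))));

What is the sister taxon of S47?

S82

S47 attaches to the tree at the node subtending (S82,S47).
The other lineage descending from that same node — the sister group — is the single tip S82.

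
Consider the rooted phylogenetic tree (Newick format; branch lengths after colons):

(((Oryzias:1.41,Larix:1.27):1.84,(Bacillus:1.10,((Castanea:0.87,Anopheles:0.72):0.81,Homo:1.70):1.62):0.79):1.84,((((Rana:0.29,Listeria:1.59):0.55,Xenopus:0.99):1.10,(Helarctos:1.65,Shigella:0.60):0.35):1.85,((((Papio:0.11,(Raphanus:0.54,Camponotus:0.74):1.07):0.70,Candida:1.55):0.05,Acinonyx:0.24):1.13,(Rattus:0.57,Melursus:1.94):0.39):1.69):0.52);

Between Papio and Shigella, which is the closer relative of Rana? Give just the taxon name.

The MRCA of Rana and Shigella subtends (((Rana,Listeria),Xenopus),(Helarctos,Shigella)) (5 taxa).
The MRCA of Rana and Papio subtends ((((Rana,Listeria),Xenopus),(Helarctos,Shigella)),((((Papio,(Raphanus,Camponotus)),Candida),Acinonyx),(Rattus,Melursus))) (12 taxa).
The first is nested inside the second, so Rana shares a more recent common ancestor with Shigella.

Shigella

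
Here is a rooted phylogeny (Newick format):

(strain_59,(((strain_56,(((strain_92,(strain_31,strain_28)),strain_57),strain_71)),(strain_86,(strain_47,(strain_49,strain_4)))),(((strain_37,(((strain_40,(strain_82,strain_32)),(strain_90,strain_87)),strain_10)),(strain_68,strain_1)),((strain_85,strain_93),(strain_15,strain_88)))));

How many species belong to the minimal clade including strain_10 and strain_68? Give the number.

9

The MRCA of strain_10 and strain_68 is the node subtending ((strain_37,(((strain_40,(strain_82,strain_32)),(strain_90,strain_87)),strain_10)),(strain_68,strain_1)).
That clade contains 9 terminal taxa: strain_1, strain_10, strain_32, strain_37, strain_40, strain_68, strain_82, strain_87, strain_90.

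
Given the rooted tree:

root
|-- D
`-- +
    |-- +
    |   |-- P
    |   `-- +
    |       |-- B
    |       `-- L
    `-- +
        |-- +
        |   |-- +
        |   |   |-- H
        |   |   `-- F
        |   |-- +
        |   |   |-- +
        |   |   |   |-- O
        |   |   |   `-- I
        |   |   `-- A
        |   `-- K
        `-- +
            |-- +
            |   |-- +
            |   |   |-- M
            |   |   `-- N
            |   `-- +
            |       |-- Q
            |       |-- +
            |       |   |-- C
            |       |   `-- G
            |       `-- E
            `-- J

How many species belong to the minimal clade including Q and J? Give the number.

The MRCA of Q and J is the node subtending (((M,N),(Q,(C,G),E)),J).
That clade contains 7 terminal taxa: C, E, G, J, M, N, Q.

7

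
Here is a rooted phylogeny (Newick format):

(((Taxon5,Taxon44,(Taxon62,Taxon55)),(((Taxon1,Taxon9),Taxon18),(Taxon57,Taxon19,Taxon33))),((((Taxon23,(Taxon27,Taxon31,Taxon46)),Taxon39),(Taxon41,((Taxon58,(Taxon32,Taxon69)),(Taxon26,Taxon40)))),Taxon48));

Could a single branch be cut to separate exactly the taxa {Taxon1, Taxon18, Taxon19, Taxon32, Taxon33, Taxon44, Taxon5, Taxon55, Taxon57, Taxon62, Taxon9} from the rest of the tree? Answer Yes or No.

The MRCA of the listed taxa is the root, so the smallest clade containing them is the whole tree.
That clade also contains Taxon23, Taxon26, Taxon27, Taxon31, Taxon39, Taxon40, Taxon41, Taxon46, Taxon48, Taxon58, Taxon69, which are not in the proposed group, so the group is not monophyletic.

No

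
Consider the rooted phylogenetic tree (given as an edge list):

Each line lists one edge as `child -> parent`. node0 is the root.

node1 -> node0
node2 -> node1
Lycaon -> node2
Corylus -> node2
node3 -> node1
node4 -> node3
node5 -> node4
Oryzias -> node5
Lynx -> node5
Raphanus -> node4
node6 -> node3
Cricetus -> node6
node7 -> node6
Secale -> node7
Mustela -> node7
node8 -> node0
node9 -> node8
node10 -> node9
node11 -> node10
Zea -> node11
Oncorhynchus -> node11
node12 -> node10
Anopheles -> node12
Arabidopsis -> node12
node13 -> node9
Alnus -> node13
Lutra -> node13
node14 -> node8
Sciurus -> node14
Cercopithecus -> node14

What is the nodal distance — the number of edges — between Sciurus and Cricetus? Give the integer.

The MRCA of Sciurus and Cricetus is the root of the tree.
From Sciurus up to that node: 3 branches. From Cricetus up to the same node: 4 branches. Total: 3 + 4 = 7.

7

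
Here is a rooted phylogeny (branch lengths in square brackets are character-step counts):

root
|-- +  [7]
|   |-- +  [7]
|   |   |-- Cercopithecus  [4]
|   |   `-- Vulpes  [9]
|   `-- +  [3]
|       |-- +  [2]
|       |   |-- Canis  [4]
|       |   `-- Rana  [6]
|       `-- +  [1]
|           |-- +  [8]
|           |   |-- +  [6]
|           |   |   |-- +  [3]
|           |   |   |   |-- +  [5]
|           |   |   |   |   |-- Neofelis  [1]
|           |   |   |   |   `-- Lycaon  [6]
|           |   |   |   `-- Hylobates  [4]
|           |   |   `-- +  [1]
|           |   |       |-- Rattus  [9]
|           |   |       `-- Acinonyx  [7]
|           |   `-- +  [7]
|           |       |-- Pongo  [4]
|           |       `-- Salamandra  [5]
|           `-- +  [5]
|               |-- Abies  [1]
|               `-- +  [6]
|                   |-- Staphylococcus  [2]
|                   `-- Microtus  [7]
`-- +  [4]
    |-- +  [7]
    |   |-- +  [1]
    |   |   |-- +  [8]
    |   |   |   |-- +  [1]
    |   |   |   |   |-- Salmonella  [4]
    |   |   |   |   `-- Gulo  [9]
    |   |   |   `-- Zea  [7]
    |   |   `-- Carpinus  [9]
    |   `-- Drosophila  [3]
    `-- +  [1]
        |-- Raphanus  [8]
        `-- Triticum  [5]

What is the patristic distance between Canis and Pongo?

The path runs Canis → … → MRCA → … → Pongo; the MRCA is the node subtending ((Canis,Rana),(((((Neofelis,Lycaon),Hylobates),(Rattus,Acinonyx)),(Pongo,Salamandra)),(Abies,(Staphylococcus,Microtus)))).
Branch lengths along that path: 4 + 2 + 1 + 8 + 7 + 4 = 26.

26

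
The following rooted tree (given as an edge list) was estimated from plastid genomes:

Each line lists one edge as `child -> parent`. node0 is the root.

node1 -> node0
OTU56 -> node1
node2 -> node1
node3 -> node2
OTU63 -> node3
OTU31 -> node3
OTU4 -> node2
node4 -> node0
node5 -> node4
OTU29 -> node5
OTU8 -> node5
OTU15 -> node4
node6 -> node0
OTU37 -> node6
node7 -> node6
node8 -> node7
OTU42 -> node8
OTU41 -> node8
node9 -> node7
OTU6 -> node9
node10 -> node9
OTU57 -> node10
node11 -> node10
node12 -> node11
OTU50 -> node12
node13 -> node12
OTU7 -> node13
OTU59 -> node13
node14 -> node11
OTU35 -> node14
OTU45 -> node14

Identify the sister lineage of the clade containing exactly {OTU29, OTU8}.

The clade containing exactly {OTU29, OTU8} attaches to the tree at the node subtending ((OTU29,OTU8),OTU15).
The other lineage descending from that same node — the sister group — is the single tip OTU15.

OTU15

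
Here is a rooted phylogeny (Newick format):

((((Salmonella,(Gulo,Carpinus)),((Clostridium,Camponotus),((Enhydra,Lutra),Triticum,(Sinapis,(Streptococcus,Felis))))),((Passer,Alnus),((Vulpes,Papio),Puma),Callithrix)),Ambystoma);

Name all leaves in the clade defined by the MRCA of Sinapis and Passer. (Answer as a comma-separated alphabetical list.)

Tracing Sinapis: it sits inside (Sinapis,(Streptococcus,Felis)).
Tracing Passer: it sits inside (Passer,Alnus).
The smallest clade enclosing both is (((Salmonella,(Gulo,Carpinus)),((Clostridium,Camponotus),((Enhydra,Lutra),Triticum,(Sinapis,(Streptococcus,Felis))))),((Passer,Alnus),((Vulpes,Papio),Puma),Callithrix)); the answer is its 17 terminal taxa in alphabetical order.

Alnus, Callithrix, Camponotus, Carpinus, Clostridium, Enhydra, Felis, Gulo, Lutra, Papio, Passer, Puma, Salmonella, Sinapis, Streptococcus, Triticum, Vulpes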